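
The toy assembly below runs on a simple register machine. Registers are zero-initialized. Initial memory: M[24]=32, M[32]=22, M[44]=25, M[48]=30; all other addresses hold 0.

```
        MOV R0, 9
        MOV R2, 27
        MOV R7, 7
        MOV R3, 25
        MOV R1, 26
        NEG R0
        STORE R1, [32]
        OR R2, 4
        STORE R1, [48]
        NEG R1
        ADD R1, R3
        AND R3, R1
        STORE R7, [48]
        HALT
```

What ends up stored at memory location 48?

R0=9
R2=27
R7=7
R3=25
R1=26
R0=-(9)=-9
STORE R1, [32] → M[32]=26
R2=27|4=31
STORE R1, [48] → M[48]=26
R1=-(26)=-26
R1=(-26)+25=-1
R3=25&(-1)=25
STORE R7, [48] → M[48]=7
halt.

7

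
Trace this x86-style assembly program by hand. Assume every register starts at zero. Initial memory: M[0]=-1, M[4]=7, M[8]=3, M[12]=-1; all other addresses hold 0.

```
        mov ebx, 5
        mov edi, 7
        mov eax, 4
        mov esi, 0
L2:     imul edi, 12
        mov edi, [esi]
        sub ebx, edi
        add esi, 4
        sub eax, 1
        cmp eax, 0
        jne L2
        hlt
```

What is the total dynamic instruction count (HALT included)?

mov ebx, 5 → ebx=5
mov edi, 7 → edi=7
mov eax, 4 → eax=4
mov esi, 0 → esi=0
imul edi, 12 → edi=7*12=84
mov edi, [esi] → edi=M[0]=-1
sub ebx, edi → ebx=5-(-1)=6
add esi, 4 → esi=0+4=4
sub eax, 1 → eax=4-1=3
cmp eax, 0  (cmp 3,0)
jne L2: taken
imul edi, 12 → edi=(-1)*12=-12
mov edi, [esi] → edi=M[4]=7
sub ebx, edi → ebx=6-7=-1
add esi, 4 → esi=4+4=8
sub eax, 1 → eax=3-1=2
cmp eax, 0  (cmp 2,0)
jne L2: taken
imul edi, 12 → edi=7*12=84
mov edi, [esi] → edi=M[8]=3
sub ebx, edi → ebx=(-1)-3=-4
add esi, 4 → esi=8+4=12
sub eax, 1 → eax=2-1=1
cmp eax, 0  (cmp 1,0)
jne L2: taken
imul edi, 12 → edi=3*12=36
mov edi, [esi] → edi=M[12]=-1
sub ebx, edi → ebx=(-4)-(-1)=-3
add esi, 4 → esi=12+4=16
sub eax, 1 → eax=1-1=0
cmp eax, 0  (cmp 0,0)
jne L2: not taken
halt.
Total executed instructions: 33.

33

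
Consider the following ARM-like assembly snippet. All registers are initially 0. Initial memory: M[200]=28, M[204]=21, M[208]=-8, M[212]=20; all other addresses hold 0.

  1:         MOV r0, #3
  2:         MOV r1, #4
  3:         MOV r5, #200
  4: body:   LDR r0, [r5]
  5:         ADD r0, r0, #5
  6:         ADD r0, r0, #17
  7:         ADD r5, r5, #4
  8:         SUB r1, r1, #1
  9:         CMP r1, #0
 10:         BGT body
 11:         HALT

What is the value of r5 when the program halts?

216

after MOV r0, #3: r0=3
after MOV r1, #4: r1=4
after MOV r5, #200: r5=200
after LDR r0, [r5]: r0=M[200]=28
after ADD r0, r0, #5: r0=28+5=33
after ADD r0, r0, #17: r0=33+17=50
after ADD r5, r5, #4: r5=200+4=204
after SUB r1, r1, #1: r1=4-1=3
CMP r1, #0  (cmp 3,0)
BGT body: taken
after LDR r0, [r5]: r0=M[204]=21
after ADD r0, r0, #5: r0=21+5=26
after ADD r0, r0, #17: r0=26+17=43
after ADD r5, r5, #4: r5=204+4=208
after SUB r1, r1, #1: r1=3-1=2
CMP r1, #0  (cmp 2,0)
BGT body: taken
after LDR r0, [r5]: r0=M[208]=-8
after ADD r0, r0, #5: r0=(-8)+5=-3
after ADD r0, r0, #17: r0=(-3)+17=14
after ADD r5, r5, #4: r5=208+4=212
after SUB r1, r1, #1: r1=2-1=1
CMP r1, #0  (cmp 1,0)
BGT body: taken
after LDR r0, [r5]: r0=M[212]=20
after ADD r0, r0, #5: r0=20+5=25
after ADD r0, r0, #17: r0=25+17=42
after ADD r5, r5, #4: r5=212+4=216
after SUB r1, r1, #1: r1=1-1=0
CMP r1, #0  (cmp 0,0)
BGT body: not taken
halt.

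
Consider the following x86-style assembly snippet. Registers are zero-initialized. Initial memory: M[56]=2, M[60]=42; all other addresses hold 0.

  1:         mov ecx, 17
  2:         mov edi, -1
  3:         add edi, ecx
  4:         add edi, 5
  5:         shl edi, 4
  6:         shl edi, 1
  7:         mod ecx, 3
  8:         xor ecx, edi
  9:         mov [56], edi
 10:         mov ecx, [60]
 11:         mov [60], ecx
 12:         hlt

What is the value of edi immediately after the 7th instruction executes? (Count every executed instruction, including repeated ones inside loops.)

after mov ecx, 17: ecx=17
after mov edi, -1: edi=-1
after add edi, ecx: edi=(-1)+17=16
after add edi, 5: edi=16+5=21
after shl edi, 4: edi=21<<4=336
after shl edi, 1: edi=336<<1=672
after mod ecx, 3: ecx=17%3=2
After step 7: edi = 672.

672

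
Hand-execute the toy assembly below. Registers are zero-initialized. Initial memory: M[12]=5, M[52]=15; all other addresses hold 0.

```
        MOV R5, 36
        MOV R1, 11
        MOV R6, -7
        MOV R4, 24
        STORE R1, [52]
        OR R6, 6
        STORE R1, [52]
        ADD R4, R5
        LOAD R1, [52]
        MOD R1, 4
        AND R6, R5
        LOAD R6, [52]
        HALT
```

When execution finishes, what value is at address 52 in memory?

R5=36
R1=11
R6=-7
R4=24
STORE R1, [52] → M[52]=11
R6=(-7)|6=-1
STORE R1, [52] → M[52]=11
R4=24+36=60
R1=M[52]=11
R1=11%4=3
R6=(-1)&36=36
R6=M[52]=11
halt.

11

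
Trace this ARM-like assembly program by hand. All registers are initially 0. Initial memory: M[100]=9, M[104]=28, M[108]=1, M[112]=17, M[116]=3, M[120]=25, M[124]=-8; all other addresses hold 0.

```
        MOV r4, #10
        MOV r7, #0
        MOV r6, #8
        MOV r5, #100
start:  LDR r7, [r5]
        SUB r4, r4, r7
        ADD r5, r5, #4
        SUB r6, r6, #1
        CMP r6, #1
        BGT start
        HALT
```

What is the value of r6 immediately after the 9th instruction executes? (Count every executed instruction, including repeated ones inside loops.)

r4=10
r7=0
r6=8
r5=100
r7=M[100]=9
r4=10-9=1
r5=100+4=104
r6=8-1=7
CMP r6, #1  (cmp 7,1)
After step 9: r6 = 7.

7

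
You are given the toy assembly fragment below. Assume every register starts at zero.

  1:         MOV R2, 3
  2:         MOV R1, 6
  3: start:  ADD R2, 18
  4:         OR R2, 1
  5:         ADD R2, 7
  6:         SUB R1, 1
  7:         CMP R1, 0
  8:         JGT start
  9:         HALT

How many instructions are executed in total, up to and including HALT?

after MOV R2, 3: R2=3
after MOV R1, 6: R1=6
after ADD R2, 18: R2=3+18=21
after OR R2, 1: R2=21|1=21
after ADD R2, 7: R2=21+7=28
after SUB R1, 1: R1=6-1=5
CMP R1, 0  (cmp 5,0)
JGT start: taken
after ADD R2, 18: R2=28+18=46
after OR R2, 1: R2=46|1=47
after ADD R2, 7: R2=47+7=54
after SUB R1, 1: R1=5-1=4
CMP R1, 0  (cmp 4,0)
JGT start: taken
after ADD R2, 18: R2=54+18=72
after OR R2, 1: R2=72|1=73
after ADD R2, 7: R2=73+7=80
after SUB R1, 1: R1=4-1=3
CMP R1, 0  (cmp 3,0)
JGT start: taken
after ADD R2, 18: R2=80+18=98
after OR R2, 1: R2=98|1=99
after ADD R2, 7: R2=99+7=106
after SUB R1, 1: R1=3-1=2
CMP R1, 0  (cmp 2,0)
JGT start: taken
after ADD R2, 18: R2=106+18=124
after OR R2, 1: R2=124|1=125
after ADD R2, 7: R2=125+7=132
after SUB R1, 1: R1=2-1=1
CMP R1, 0  (cmp 1,0)
JGT start: taken
after ADD R2, 18: R2=132+18=150
after OR R2, 1: R2=150|1=151
after ADD R2, 7: R2=151+7=158
after SUB R1, 1: R1=1-1=0
CMP R1, 0  (cmp 0,0)
JGT start: not taken
halt.
Total executed instructions: 39.

39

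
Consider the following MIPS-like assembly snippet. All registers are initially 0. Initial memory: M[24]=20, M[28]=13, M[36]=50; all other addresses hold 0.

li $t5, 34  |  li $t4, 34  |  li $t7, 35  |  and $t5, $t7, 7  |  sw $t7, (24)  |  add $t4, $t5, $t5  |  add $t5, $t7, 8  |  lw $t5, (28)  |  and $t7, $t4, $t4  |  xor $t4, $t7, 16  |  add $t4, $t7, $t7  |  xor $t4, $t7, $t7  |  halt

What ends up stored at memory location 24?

$t5=34
$t4=34
$t7=35
$t5=35&7=3
sw $t7, (24) → M[24]=35
$t4=3+3=6
$t5=35+8=43
$t5=M[28]=13
$t7=6&6=6
$t4=6^16=22
$t4=6+6=12
$t4=6^6=0
halt.

35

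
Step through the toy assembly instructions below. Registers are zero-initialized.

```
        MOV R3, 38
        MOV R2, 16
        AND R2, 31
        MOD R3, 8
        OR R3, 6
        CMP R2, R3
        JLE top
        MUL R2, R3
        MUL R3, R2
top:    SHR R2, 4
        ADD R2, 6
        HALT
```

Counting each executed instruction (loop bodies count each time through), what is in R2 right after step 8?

MOV R3, 38 → R3=38
MOV R2, 16 → R2=16
AND R2, 31 → R2=16&31=16
MOD R3, 8 → R3=38%8=6
OR R3, 6 → R3=6|6=6
CMP R2, R3  (cmp 16,6)
JLE top: not taken
MUL R2, R3 → R2=16*6=96
After step 8: R2 = 96.

96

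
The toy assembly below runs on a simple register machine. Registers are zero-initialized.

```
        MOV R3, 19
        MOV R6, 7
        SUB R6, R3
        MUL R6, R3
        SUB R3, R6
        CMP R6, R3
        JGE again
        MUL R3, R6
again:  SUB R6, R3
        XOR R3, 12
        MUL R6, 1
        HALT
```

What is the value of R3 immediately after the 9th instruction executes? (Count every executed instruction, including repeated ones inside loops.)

R3=19
R6=7
R6=7-19=-12
R6=(-12)*19=-228
R3=19-(-228)=247
CMP R6, R3  (cmp -228,247)
JGE again: not taken
R3=247*(-228)=-56316
R6=(-228)-(-56316)=56088
After step 9: R3 = -56316.

-56316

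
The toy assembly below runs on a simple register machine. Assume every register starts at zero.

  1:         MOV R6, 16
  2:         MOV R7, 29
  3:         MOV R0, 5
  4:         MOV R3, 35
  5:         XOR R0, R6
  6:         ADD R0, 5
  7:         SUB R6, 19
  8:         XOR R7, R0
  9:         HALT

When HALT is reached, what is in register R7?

after MOV R6, 16: R6=16
after MOV R7, 29: R7=29
after MOV R0, 5: R0=5
after MOV R3, 35: R3=35
after XOR R0, R6: R0=5^16=21
after ADD R0, 5: R0=21+5=26
after SUB R6, 19: R6=16-19=-3
after XOR R7, R0: R7=29^26=7
halt.

7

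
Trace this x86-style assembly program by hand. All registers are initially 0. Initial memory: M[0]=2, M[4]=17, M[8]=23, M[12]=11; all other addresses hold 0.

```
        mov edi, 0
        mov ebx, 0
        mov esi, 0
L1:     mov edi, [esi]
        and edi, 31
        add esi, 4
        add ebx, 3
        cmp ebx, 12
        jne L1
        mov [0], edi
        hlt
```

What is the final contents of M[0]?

mov edi, 0 → edi=0
mov ebx, 0 → ebx=0
mov esi, 0 → esi=0
mov edi, [esi] → edi=M[0]=2
and edi, 31 → edi=2&31=2
add esi, 4 → esi=0+4=4
add ebx, 3 → ebx=0+3=3
cmp ebx, 12  (cmp 3,12)
jne L1: taken
mov edi, [esi] → edi=M[4]=17
and edi, 31 → edi=17&31=17
add esi, 4 → esi=4+4=8
add ebx, 3 → ebx=3+3=6
cmp ebx, 12  (cmp 6,12)
jne L1: taken
mov edi, [esi] → edi=M[8]=23
and edi, 31 → edi=23&31=23
add esi, 4 → esi=8+4=12
add ebx, 3 → ebx=6+3=9
cmp ebx, 12  (cmp 9,12)
jne L1: taken
mov edi, [esi] → edi=M[12]=11
and edi, 31 → edi=11&31=11
add esi, 4 → esi=12+4=16
add ebx, 3 → ebx=9+3=12
cmp ebx, 12  (cmp 12,12)
jne L1: not taken
mov [0], edi → M[0]=11
halt.

11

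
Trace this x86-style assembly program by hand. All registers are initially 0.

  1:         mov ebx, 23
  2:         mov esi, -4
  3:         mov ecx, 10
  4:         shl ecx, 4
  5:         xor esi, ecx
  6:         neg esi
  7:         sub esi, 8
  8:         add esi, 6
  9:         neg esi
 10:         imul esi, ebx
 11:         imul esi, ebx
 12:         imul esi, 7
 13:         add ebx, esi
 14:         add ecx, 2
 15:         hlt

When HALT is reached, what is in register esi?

after mov ebx, 23: ebx=23
after mov esi, -4: esi=-4
after mov ecx, 10: ecx=10
after shl ecx, 4: ecx=10<<4=160
after xor esi, ecx: esi=(-4)^160=-164
after neg esi: esi=-(-164)=164
after sub esi, 8: esi=164-8=156
after add esi, 6: esi=156+6=162
after neg esi: esi=-(162)=-162
after imul esi, ebx: esi=(-162)*23=-3726
after imul esi, ebx: esi=(-3726)*23=-85698
after imul esi, 7: esi=(-85698)*7=-599886
after add ebx, esi: ebx=23+(-599886)=-599863
after add ecx, 2: ecx=160+2=162
halt.

-599886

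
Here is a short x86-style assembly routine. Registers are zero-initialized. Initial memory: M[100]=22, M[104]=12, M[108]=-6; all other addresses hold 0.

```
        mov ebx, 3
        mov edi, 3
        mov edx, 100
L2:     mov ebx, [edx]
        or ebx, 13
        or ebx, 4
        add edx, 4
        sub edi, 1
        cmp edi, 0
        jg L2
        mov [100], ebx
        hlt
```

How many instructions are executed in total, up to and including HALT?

after mov ebx, 3: ebx=3
after mov edi, 3: edi=3
after mov edx, 100: edx=100
after mov ebx, [edx]: ebx=M[100]=22
after or ebx, 13: ebx=22|13=31
after or ebx, 4: ebx=31|4=31
after add edx, 4: edx=100+4=104
after sub edi, 1: edi=3-1=2
cmp edi, 0  (cmp 2,0)
jg L2: taken
after mov ebx, [edx]: ebx=M[104]=12
after or ebx, 13: ebx=12|13=13
after or ebx, 4: ebx=13|4=13
after add edx, 4: edx=104+4=108
after sub edi, 1: edi=2-1=1
cmp edi, 0  (cmp 1,0)
jg L2: taken
after mov ebx, [edx]: ebx=M[108]=-6
after or ebx, 13: ebx=(-6)|13=-1
after or ebx, 4: ebx=(-1)|4=-1
after add edx, 4: edx=108+4=112
after sub edi, 1: edi=1-1=0
cmp edi, 0  (cmp 0,0)
jg L2: not taken
mov [100], ebx → M[100]=-1
halt.
Total executed instructions: 26.

26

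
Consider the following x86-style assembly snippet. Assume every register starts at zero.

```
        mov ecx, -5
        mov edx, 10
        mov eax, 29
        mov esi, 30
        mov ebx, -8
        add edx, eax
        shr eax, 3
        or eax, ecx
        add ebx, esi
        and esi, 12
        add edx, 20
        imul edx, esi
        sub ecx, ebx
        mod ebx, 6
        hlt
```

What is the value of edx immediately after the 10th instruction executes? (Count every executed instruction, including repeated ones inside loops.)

39

ecx=-5
edx=10
eax=29
esi=30
ebx=-8
edx=10+29=39
eax=29>>3=3
eax=3|(-5)=-5
ebx=(-8)+30=22
esi=30&12=12
After step 10: edx = 39.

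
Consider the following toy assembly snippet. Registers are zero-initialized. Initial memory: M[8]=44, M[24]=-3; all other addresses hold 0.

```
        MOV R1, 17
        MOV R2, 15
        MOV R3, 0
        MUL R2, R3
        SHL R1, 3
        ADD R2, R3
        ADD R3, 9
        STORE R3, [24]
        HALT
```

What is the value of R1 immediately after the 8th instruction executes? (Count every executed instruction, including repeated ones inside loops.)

136

MOV R1, 17 → R1=17
MOV R2, 15 → R2=15
MOV R3, 0 → R3=0
MUL R2, R3 → R2=15*0=0
SHL R1, 3 → R1=17<<3=136
ADD R2, R3 → R2=0+0=0
ADD R3, 9 → R3=0+9=9
STORE R3, [24] → M[24]=9
After step 8: R1 = 136.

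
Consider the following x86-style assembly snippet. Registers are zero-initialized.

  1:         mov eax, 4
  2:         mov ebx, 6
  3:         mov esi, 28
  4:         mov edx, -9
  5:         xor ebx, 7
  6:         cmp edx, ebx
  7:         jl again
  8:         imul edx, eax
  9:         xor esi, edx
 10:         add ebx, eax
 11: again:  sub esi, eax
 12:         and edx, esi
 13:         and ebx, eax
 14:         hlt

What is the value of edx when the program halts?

eax=4
ebx=6
esi=28
edx=-9
ebx=6^7=1
cmp edx, ebx  (cmp -9,1)
jl again: taken
esi=28-4=24
edx=(-9)&24=16
ebx=1&4=0
halt.

16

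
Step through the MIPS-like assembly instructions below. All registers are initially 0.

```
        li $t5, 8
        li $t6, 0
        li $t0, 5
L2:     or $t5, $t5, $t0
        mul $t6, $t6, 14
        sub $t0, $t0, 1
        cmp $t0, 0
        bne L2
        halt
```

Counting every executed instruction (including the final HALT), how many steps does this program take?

li $t5, 8 → $t5=8
li $t6, 0 → $t6=0
li $t0, 5 → $t0=5
or $t5, $t5, $t0 → $t5=8|5=13
mul $t6, $t6, 14 → $t6=0*14=0
sub $t0, $t0, 1 → $t0=5-1=4
cmp $t0, 0  (cmp 4,0)
bne L2: taken
or $t5, $t5, $t0 → $t5=13|4=13
mul $t6, $t6, 14 → $t6=0*14=0
sub $t0, $t0, 1 → $t0=4-1=3
cmp $t0, 0  (cmp 3,0)
bne L2: taken
or $t5, $t5, $t0 → $t5=13|3=15
mul $t6, $t6, 14 → $t6=0*14=0
sub $t0, $t0, 1 → $t0=3-1=2
cmp $t0, 0  (cmp 2,0)
bne L2: taken
or $t5, $t5, $t0 → $t5=15|2=15
mul $t6, $t6, 14 → $t6=0*14=0
sub $t0, $t0, 1 → $t0=2-1=1
cmp $t0, 0  (cmp 1,0)
bne L2: taken
or $t5, $t5, $t0 → $t5=15|1=15
mul $t6, $t6, 14 → $t6=0*14=0
sub $t0, $t0, 1 → $t0=1-1=0
cmp $t0, 0  (cmp 0,0)
bne L2: not taken
halt.
Total executed instructions: 29.

29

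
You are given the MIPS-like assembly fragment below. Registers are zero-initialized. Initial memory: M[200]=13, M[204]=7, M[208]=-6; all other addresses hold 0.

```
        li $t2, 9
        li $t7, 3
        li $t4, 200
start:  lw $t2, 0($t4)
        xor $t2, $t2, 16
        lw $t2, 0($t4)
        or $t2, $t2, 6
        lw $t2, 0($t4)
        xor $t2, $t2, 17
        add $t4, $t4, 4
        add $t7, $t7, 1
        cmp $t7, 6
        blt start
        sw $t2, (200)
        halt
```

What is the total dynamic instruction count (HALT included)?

after li $t2, 9: $t2=9
after li $t7, 3: $t7=3
after li $t4, 200: $t4=200
after lw $t2, 0($t4): $t2=M[200]=13
after xor $t2, $t2, 16: $t2=13^16=29
after lw $t2, 0($t4): $t2=M[200]=13
after or $t2, $t2, 6: $t2=13|6=15
after lw $t2, 0($t4): $t2=M[200]=13
after xor $t2, $t2, 17: $t2=13^17=28
after add $t4, $t4, 4: $t4=200+4=204
after add $t7, $t7, 1: $t7=3+1=4
cmp $t7, 6  (cmp 4,6)
blt start: taken
after lw $t2, 0($t4): $t2=M[204]=7
after xor $t2, $t2, 16: $t2=7^16=23
after lw $t2, 0($t4): $t2=M[204]=7
after or $t2, $t2, 6: $t2=7|6=7
after lw $t2, 0($t4): $t2=M[204]=7
after xor $t2, $t2, 17: $t2=7^17=22
after add $t4, $t4, 4: $t4=204+4=208
after add $t7, $t7, 1: $t7=4+1=5
cmp $t7, 6  (cmp 5,6)
blt start: taken
after lw $t2, 0($t4): $t2=M[208]=-6
after xor $t2, $t2, 16: $t2=(-6)^16=-22
after lw $t2, 0($t4): $t2=M[208]=-6
after or $t2, $t2, 6: $t2=(-6)|6=-2
after lw $t2, 0($t4): $t2=M[208]=-6
after xor $t2, $t2, 17: $t2=(-6)^17=-21
after add $t4, $t4, 4: $t4=208+4=212
after add $t7, $t7, 1: $t7=5+1=6
cmp $t7, 6  (cmp 6,6)
blt start: not taken
sw $t2, (200) → M[200]=-21
halt.
Total executed instructions: 35.

35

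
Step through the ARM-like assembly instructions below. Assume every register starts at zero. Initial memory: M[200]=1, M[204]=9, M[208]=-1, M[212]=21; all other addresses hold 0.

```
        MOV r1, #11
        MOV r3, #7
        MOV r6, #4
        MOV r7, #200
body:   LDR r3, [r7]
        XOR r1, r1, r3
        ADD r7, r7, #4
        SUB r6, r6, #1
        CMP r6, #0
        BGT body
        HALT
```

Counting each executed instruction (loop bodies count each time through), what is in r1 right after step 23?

-4

MOV r1, #11 → r1=11
MOV r3, #7 → r3=7
MOV r6, #4 → r6=4
MOV r7, #200 → r7=200
LDR r3, [r7] → r3=M[200]=1
XOR r1, r1, r3 → r1=11^1=10
ADD r7, r7, #4 → r7=200+4=204
SUB r6, r6, #1 → r6=4-1=3
CMP r6, #0  (cmp 3,0)
BGT body: taken
LDR r3, [r7] → r3=M[204]=9
XOR r1, r1, r3 → r1=10^9=3
ADD r7, r7, #4 → r7=204+4=208
SUB r6, r6, #1 → r6=3-1=2
CMP r6, #0  (cmp 2,0)
BGT body: taken
LDR r3, [r7] → r3=M[208]=-1
XOR r1, r1, r3 → r1=3^(-1)=-4
ADD r7, r7, #4 → r7=208+4=212
SUB r6, r6, #1 → r6=2-1=1
CMP r6, #0  (cmp 1,0)
BGT body: taken
LDR r3, [r7] → r3=M[212]=21
After step 23: r1 = -4.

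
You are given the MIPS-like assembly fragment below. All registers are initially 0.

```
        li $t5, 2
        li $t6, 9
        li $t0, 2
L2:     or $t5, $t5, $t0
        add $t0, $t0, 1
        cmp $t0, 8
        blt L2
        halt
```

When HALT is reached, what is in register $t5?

7

$t5=2
$t6=9
$t0=2
$t5=2|2=2
$t0=2+1=3
cmp $t0, 8  (cmp 3,8)
blt L2: taken
$t5=2|3=3
$t0=3+1=4
cmp $t0, 8  (cmp 4,8)
blt L2: taken
$t5=3|4=7
$t0=4+1=5
cmp $t0, 8  (cmp 5,8)
blt L2: taken
$t5=7|5=7
$t0=5+1=6
cmp $t0, 8  (cmp 6,8)
blt L2: taken
$t5=7|6=7
$t0=6+1=7
cmp $t0, 8  (cmp 7,8)
blt L2: taken
$t5=7|7=7
$t0=7+1=8
cmp $t0, 8  (cmp 8,8)
blt L2: not taken
halt.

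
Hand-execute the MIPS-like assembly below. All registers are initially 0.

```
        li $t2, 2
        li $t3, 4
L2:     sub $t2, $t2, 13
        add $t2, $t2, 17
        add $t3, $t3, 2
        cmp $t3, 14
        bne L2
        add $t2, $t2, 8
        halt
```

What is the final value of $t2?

30

$t2=2
$t3=4
$t2=2-13=-11
$t2=(-11)+17=6
$t3=4+2=6
cmp $t3, 14  (cmp 6,14)
bne L2: taken
$t2=6-13=-7
$t2=(-7)+17=10
$t3=6+2=8
cmp $t3, 14  (cmp 8,14)
bne L2: taken
$t2=10-13=-3
$t2=(-3)+17=14
$t3=8+2=10
cmp $t3, 14  (cmp 10,14)
bne L2: taken
$t2=14-13=1
$t2=1+17=18
$t3=10+2=12
cmp $t3, 14  (cmp 12,14)
bne L2: taken
$t2=18-13=5
$t2=5+17=22
$t3=12+2=14
cmp $t3, 14  (cmp 14,14)
bne L2: not taken
$t2=22+8=30
halt.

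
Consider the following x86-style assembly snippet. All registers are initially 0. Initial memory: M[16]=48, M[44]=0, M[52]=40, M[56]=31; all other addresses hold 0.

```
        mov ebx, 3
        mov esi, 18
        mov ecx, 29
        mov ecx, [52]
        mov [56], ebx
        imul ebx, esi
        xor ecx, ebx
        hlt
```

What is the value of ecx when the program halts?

30

ebx=3
esi=18
ecx=29
ecx=M[52]=40
mov [56], ebx → M[56]=3
ebx=3*18=54
ecx=40^54=30
halt.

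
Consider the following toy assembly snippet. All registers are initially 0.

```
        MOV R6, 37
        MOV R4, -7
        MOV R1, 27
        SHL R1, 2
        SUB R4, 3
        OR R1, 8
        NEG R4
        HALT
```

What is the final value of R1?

after MOV R6, 37: R6=37
after MOV R4, -7: R4=-7
after MOV R1, 27: R1=27
after SHL R1, 2: R1=27<<2=108
after SUB R4, 3: R4=(-7)-3=-10
after OR R1, 8: R1=108|8=108
after NEG R4: R4=-(-10)=10
halt.

108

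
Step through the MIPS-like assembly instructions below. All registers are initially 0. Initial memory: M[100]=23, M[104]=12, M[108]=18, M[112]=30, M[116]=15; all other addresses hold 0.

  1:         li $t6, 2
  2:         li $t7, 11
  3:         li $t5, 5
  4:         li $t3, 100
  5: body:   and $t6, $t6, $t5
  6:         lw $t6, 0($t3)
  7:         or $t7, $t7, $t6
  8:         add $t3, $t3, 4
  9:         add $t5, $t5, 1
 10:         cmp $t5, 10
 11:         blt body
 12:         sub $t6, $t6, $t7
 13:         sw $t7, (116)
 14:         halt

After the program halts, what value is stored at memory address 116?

31

$t6=2
$t7=11
$t5=5
$t3=100
$t6=2&5=0
$t6=M[100]=23
$t7=11|23=31
$t3=100+4=104
$t5=5+1=6
cmp $t5, 10  (cmp 6,10)
blt body: taken
$t6=23&6=6
$t6=M[104]=12
$t7=31|12=31
$t3=104+4=108
$t5=6+1=7
cmp $t5, 10  (cmp 7,10)
blt body: taken
$t6=12&7=4
$t6=M[108]=18
$t7=31|18=31
$t3=108+4=112
$t5=7+1=8
cmp $t5, 10  (cmp 8,10)
blt body: taken
$t6=18&8=0
$t6=M[112]=30
$t7=31|30=31
$t3=112+4=116
$t5=8+1=9
cmp $t5, 10  (cmp 9,10)
blt body: taken
$t6=30&9=8
$t6=M[116]=15
$t7=31|15=31
$t3=116+4=120
$t5=9+1=10
cmp $t5, 10  (cmp 10,10)
blt body: not taken
$t6=15-31=-16
sw $t7, (116) → M[116]=31
halt.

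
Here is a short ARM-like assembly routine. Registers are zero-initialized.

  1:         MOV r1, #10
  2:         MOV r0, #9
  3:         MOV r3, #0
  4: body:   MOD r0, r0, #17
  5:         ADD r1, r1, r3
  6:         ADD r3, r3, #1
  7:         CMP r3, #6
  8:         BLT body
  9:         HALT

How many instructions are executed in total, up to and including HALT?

34

r1=10
r0=9
r3=0
r0=9%17=9
r1=10+0=10
r3=0+1=1
CMP r3, #6  (cmp 1,6)
BLT body: taken
r0=9%17=9
r1=10+1=11
r3=1+1=2
CMP r3, #6  (cmp 2,6)
BLT body: taken
r0=9%17=9
r1=11+2=13
r3=2+1=3
CMP r3, #6  (cmp 3,6)
BLT body: taken
r0=9%17=9
r1=13+3=16
r3=3+1=4
CMP r3, #6  (cmp 4,6)
BLT body: taken
r0=9%17=9
r1=16+4=20
r3=4+1=5
CMP r3, #6  (cmp 5,6)
BLT body: taken
r0=9%17=9
r1=20+5=25
r3=5+1=6
CMP r3, #6  (cmp 6,6)
BLT body: not taken
halt.
Total executed instructions: 34.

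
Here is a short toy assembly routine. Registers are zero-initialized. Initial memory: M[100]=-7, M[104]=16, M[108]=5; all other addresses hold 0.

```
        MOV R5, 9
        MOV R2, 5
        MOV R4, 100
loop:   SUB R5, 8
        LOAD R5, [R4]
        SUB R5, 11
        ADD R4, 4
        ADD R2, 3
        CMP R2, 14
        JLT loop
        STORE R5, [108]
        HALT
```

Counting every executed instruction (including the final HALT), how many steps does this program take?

26

MOV R5, 9 → R5=9
MOV R2, 5 → R2=5
MOV R4, 100 → R4=100
SUB R5, 8 → R5=9-8=1
LOAD R5, [R4] → R5=M[100]=-7
SUB R5, 11 → R5=(-7)-11=-18
ADD R4, 4 → R4=100+4=104
ADD R2, 3 → R2=5+3=8
CMP R2, 14  (cmp 8,14)
JLT loop: taken
SUB R5, 8 → R5=(-18)-8=-26
LOAD R5, [R4] → R5=M[104]=16
SUB R5, 11 → R5=16-11=5
ADD R4, 4 → R4=104+4=108
ADD R2, 3 → R2=8+3=11
CMP R2, 14  (cmp 11,14)
JLT loop: taken
SUB R5, 8 → R5=5-8=-3
LOAD R5, [R4] → R5=M[108]=5
SUB R5, 11 → R5=5-11=-6
ADD R4, 4 → R4=108+4=112
ADD R2, 3 → R2=11+3=14
CMP R2, 14  (cmp 14,14)
JLT loop: not taken
STORE R5, [108] → M[108]=-6
halt.
Total executed instructions: 26.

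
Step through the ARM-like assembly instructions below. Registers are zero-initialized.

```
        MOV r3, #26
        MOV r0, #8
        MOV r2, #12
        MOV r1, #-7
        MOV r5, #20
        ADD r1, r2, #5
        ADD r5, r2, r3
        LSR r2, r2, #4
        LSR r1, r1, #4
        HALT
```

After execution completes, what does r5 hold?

38

after MOV r3, #26: r3=26
after MOV r0, #8: r0=8
after MOV r2, #12: r2=12
after MOV r1, #-7: r1=-7
after MOV r5, #20: r5=20
after ADD r1, r2, #5: r1=12+5=17
after ADD r5, r2, r3: r5=12+26=38
after LSR r2, r2, #4: r2=12>>4=0
after LSR r1, r1, #4: r1=17>>4=1
halt.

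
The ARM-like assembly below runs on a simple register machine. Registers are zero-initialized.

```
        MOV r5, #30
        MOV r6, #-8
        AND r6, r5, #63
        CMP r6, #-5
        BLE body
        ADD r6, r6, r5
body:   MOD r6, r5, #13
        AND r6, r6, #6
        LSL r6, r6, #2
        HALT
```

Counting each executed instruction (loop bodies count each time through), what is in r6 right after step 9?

16

MOV r5, #30 → r5=30
MOV r6, #-8 → r6=-8
AND r6, r5, #63 → r6=30&63=30
CMP r6, #-5  (cmp 30,-5)
BLE body: not taken
ADD r6, r6, r5 → r6=30+30=60
MOD r6, r5, #13 → r6=30%13=4
AND r6, r6, #6 → r6=4&6=4
LSL r6, r6, #2 → r6=4<<2=16
After step 9: r6 = 16.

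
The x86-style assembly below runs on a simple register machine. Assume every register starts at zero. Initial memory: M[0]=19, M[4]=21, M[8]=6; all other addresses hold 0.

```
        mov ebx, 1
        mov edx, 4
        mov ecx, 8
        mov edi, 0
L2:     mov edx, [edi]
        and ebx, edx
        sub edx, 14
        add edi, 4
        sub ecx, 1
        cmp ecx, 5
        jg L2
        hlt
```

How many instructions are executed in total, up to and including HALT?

ebx=1
edx=4
ecx=8
edi=0
edx=M[0]=19
ebx=1&19=1
edx=19-14=5
edi=0+4=4
ecx=8-1=7
cmp ecx, 5  (cmp 7,5)
jg L2: taken
edx=M[4]=21
ebx=1&21=1
edx=21-14=7
edi=4+4=8
ecx=7-1=6
cmp ecx, 5  (cmp 6,5)
jg L2: taken
edx=M[8]=6
ebx=1&6=0
edx=6-14=-8
edi=8+4=12
ecx=6-1=5
cmp ecx, 5  (cmp 5,5)
jg L2: not taken
halt.
Total executed instructions: 26.

26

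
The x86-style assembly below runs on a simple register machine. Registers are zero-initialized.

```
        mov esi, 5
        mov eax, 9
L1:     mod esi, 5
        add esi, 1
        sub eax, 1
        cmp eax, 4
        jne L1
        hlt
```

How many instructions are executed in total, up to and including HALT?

28

after mov esi, 5: esi=5
after mov eax, 9: eax=9
after mod esi, 5: esi=5%5=0
after add esi, 1: esi=0+1=1
after sub eax, 1: eax=9-1=8
cmp eax, 4  (cmp 8,4)
jne L1: taken
after mod esi, 5: esi=1%5=1
after add esi, 1: esi=1+1=2
after sub eax, 1: eax=8-1=7
cmp eax, 4  (cmp 7,4)
jne L1: taken
after mod esi, 5: esi=2%5=2
after add esi, 1: esi=2+1=3
after sub eax, 1: eax=7-1=6
cmp eax, 4  (cmp 6,4)
jne L1: taken
after mod esi, 5: esi=3%5=3
after add esi, 1: esi=3+1=4
after sub eax, 1: eax=6-1=5
cmp eax, 4  (cmp 5,4)
jne L1: taken
after mod esi, 5: esi=4%5=4
after add esi, 1: esi=4+1=5
after sub eax, 1: eax=5-1=4
cmp eax, 4  (cmp 4,4)
jne L1: not taken
halt.
Total executed instructions: 28.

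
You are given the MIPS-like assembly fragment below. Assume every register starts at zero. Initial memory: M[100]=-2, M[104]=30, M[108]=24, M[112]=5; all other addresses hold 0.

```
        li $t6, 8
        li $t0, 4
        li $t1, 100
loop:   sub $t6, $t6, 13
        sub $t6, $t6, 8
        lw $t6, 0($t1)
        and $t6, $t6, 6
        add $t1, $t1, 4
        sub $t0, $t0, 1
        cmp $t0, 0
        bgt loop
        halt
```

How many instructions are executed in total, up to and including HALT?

li $t6, 8 → $t6=8
li $t0, 4 → $t0=4
li $t1, 100 → $t1=100
sub $t6, $t6, 13 → $t6=8-13=-5
sub $t6, $t6, 8 → $t6=(-5)-8=-13
lw $t6, 0($t1) → $t6=M[100]=-2
and $t6, $t6, 6 → $t6=(-2)&6=6
add $t1, $t1, 4 → $t1=100+4=104
sub $t0, $t0, 1 → $t0=4-1=3
cmp $t0, 0  (cmp 3,0)
bgt loop: taken
sub $t6, $t6, 13 → $t6=6-13=-7
sub $t6, $t6, 8 → $t6=(-7)-8=-15
lw $t6, 0($t1) → $t6=M[104]=30
and $t6, $t6, 6 → $t6=30&6=6
add $t1, $t1, 4 → $t1=104+4=108
sub $t0, $t0, 1 → $t0=3-1=2
cmp $t0, 0  (cmp 2,0)
bgt loop: taken
sub $t6, $t6, 13 → $t6=6-13=-7
sub $t6, $t6, 8 → $t6=(-7)-8=-15
lw $t6, 0($t1) → $t6=M[108]=24
and $t6, $t6, 6 → $t6=24&6=0
add $t1, $t1, 4 → $t1=108+4=112
sub $t0, $t0, 1 → $t0=2-1=1
cmp $t0, 0  (cmp 1,0)
bgt loop: taken
sub $t6, $t6, 13 → $t6=0-13=-13
sub $t6, $t6, 8 → $t6=(-13)-8=-21
lw $t6, 0($t1) → $t6=M[112]=5
and $t6, $t6, 6 → $t6=5&6=4
add $t1, $t1, 4 → $t1=112+4=116
sub $t0, $t0, 1 → $t0=1-1=0
cmp $t0, 0  (cmp 0,0)
bgt loop: not taken
halt.
Total executed instructions: 36.

36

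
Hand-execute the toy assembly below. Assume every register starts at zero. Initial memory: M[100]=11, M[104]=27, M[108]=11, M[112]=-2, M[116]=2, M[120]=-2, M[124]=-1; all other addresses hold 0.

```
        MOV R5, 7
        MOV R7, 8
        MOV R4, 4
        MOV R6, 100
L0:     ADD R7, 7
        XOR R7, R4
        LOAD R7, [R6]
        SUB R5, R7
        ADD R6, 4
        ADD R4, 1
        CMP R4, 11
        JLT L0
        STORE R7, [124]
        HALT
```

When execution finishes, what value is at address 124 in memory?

-1

MOV R5, 7 → R5=7
MOV R7, 8 → R7=8
MOV R4, 4 → R4=4
MOV R6, 100 → R6=100
ADD R7, 7 → R7=8+7=15
XOR R7, R4 → R7=15^4=11
LOAD R7, [R6] → R7=M[100]=11
SUB R5, R7 → R5=7-11=-4
ADD R6, 4 → R6=100+4=104
ADD R4, 1 → R4=4+1=5
CMP R4, 11  (cmp 5,11)
JLT L0: taken
ADD R7, 7 → R7=11+7=18
XOR R7, R4 → R7=18^5=23
LOAD R7, [R6] → R7=M[104]=27
SUB R5, R7 → R5=(-4)-27=-31
ADD R6, 4 → R6=104+4=108
ADD R4, 1 → R4=5+1=6
CMP R4, 11  (cmp 6,11)
JLT L0: taken
ADD R7, 7 → R7=27+7=34
XOR R7, R4 → R7=34^6=36
LOAD R7, [R6] → R7=M[108]=11
SUB R5, R7 → R5=(-31)-11=-42
ADD R6, 4 → R6=108+4=112
ADD R4, 1 → R4=6+1=7
CMP R4, 11  (cmp 7,11)
JLT L0: taken
ADD R7, 7 → R7=11+7=18
XOR R7, R4 → R7=18^7=21
LOAD R7, [R6] → R7=M[112]=-2
SUB R5, R7 → R5=(-42)-(-2)=-40
ADD R6, 4 → R6=112+4=116
ADD R4, 1 → R4=7+1=8
CMP R4, 11  (cmp 8,11)
JLT L0: taken
ADD R7, 7 → R7=(-2)+7=5
XOR R7, R4 → R7=5^8=13
LOAD R7, [R6] → R7=M[116]=2
SUB R5, R7 → R5=(-40)-2=-42
ADD R6, 4 → R6=116+4=120
ADD R4, 1 → R4=8+1=9
CMP R4, 11  (cmp 9,11)
JLT L0: taken
ADD R7, 7 → R7=2+7=9
XOR R7, R4 → R7=9^9=0
LOAD R7, [R6] → R7=M[120]=-2
SUB R5, R7 → R5=(-42)-(-2)=-40
ADD R6, 4 → R6=120+4=124
ADD R4, 1 → R4=9+1=10
CMP R4, 11  (cmp 10,11)
JLT L0: taken
ADD R7, 7 → R7=(-2)+7=5
XOR R7, R4 → R7=5^10=15
LOAD R7, [R6] → R7=M[124]=-1
SUB R5, R7 → R5=(-40)-(-1)=-39
ADD R6, 4 → R6=124+4=128
ADD R4, 1 → R4=10+1=11
CMP R4, 11  (cmp 11,11)
JLT L0: not taken
STORE R7, [124] → M[124]=-1
halt.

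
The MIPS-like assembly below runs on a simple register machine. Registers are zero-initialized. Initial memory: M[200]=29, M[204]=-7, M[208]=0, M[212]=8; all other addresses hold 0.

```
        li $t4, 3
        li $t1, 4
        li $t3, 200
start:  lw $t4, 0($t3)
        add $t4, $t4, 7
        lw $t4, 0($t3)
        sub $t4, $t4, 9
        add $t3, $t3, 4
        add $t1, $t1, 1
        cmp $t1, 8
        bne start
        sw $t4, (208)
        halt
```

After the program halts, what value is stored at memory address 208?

-1

li $t4, 3 → $t4=3
li $t1, 4 → $t1=4
li $t3, 200 → $t3=200
lw $t4, 0($t3) → $t4=M[200]=29
add $t4, $t4, 7 → $t4=29+7=36
lw $t4, 0($t3) → $t4=M[200]=29
sub $t4, $t4, 9 → $t4=29-9=20
add $t3, $t3, 4 → $t3=200+4=204
add $t1, $t1, 1 → $t1=4+1=5
cmp $t1, 8  (cmp 5,8)
bne start: taken
lw $t4, 0($t3) → $t4=M[204]=-7
add $t4, $t4, 7 → $t4=(-7)+7=0
lw $t4, 0($t3) → $t4=M[204]=-7
sub $t4, $t4, 9 → $t4=(-7)-9=-16
add $t3, $t3, 4 → $t3=204+4=208
add $t1, $t1, 1 → $t1=5+1=6
cmp $t1, 8  (cmp 6,8)
bne start: taken
lw $t4, 0($t3) → $t4=M[208]=0
add $t4, $t4, 7 → $t4=0+7=7
lw $t4, 0($t3) → $t4=M[208]=0
sub $t4, $t4, 9 → $t4=0-9=-9
add $t3, $t3, 4 → $t3=208+4=212
add $t1, $t1, 1 → $t1=6+1=7
cmp $t1, 8  (cmp 7,8)
bne start: taken
lw $t4, 0($t3) → $t4=M[212]=8
add $t4, $t4, 7 → $t4=8+7=15
lw $t4, 0($t3) → $t4=M[212]=8
sub $t4, $t4, 9 → $t4=8-9=-1
add $t3, $t3, 4 → $t3=212+4=216
add $t1, $t1, 1 → $t1=7+1=8
cmp $t1, 8  (cmp 8,8)
bne start: not taken
sw $t4, (208) → M[208]=-1
halt.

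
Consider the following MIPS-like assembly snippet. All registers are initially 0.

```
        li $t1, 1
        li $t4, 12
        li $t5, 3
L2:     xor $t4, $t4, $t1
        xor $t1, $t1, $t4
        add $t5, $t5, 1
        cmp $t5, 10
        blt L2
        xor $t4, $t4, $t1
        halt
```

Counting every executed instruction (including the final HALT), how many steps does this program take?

$t1=1
$t4=12
$t5=3
$t4=12^1=13
$t1=1^13=12
$t5=3+1=4
cmp $t5, 10  (cmp 4,10)
blt L2: taken
$t4=13^12=1
$t1=12^1=13
$t5=4+1=5
cmp $t5, 10  (cmp 5,10)
blt L2: taken
$t4=1^13=12
$t1=13^12=1
$t5=5+1=6
cmp $t5, 10  (cmp 6,10)
blt L2: taken
$t4=12^1=13
$t1=1^13=12
$t5=6+1=7
cmp $t5, 10  (cmp 7,10)
blt L2: taken
$t4=13^12=1
$t1=12^1=13
$t5=7+1=8
cmp $t5, 10  (cmp 8,10)
blt L2: taken
$t4=1^13=12
$t1=13^12=1
$t5=8+1=9
cmp $t5, 10  (cmp 9,10)
blt L2: taken
$t4=12^1=13
$t1=1^13=12
$t5=9+1=10
cmp $t5, 10  (cmp 10,10)
blt L2: not taken
$t4=13^12=1
halt.
Total executed instructions: 40.

40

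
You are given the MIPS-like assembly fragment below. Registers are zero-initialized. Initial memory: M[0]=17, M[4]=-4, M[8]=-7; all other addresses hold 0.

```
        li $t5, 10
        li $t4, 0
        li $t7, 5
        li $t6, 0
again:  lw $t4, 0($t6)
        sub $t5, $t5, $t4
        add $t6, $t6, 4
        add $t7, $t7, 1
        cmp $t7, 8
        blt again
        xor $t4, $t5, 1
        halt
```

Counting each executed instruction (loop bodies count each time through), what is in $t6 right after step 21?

12

li $t5, 10 → $t5=10
li $t4, 0 → $t4=0
li $t7, 5 → $t7=5
li $t6, 0 → $t6=0
lw $t4, 0($t6) → $t4=M[0]=17
sub $t5, $t5, $t4 → $t5=10-17=-7
add $t6, $t6, 4 → $t6=0+4=4
add $t7, $t7, 1 → $t7=5+1=6
cmp $t7, 8  (cmp 6,8)
blt again: taken
lw $t4, 0($t6) → $t4=M[4]=-4
sub $t5, $t5, $t4 → $t5=(-7)-(-4)=-3
add $t6, $t6, 4 → $t6=4+4=8
add $t7, $t7, 1 → $t7=6+1=7
cmp $t7, 8  (cmp 7,8)
blt again: taken
lw $t4, 0($t6) → $t4=M[8]=-7
sub $t5, $t5, $t4 → $t5=(-3)-(-7)=4
add $t6, $t6, 4 → $t6=8+4=12
add $t7, $t7, 1 → $t7=7+1=8
cmp $t7, 8  (cmp 8,8)
After step 21: $t6 = 12.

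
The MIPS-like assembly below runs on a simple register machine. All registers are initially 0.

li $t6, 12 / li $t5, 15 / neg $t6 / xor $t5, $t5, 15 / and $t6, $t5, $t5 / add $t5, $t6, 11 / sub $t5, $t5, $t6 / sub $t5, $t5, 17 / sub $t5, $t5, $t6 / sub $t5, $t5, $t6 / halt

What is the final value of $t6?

after li $t6, 12: $t6=12
after li $t5, 15: $t5=15
after neg $t6: $t6=-(12)=-12
after xor $t5, $t5, 15: $t5=15^15=0
after and $t6, $t5, $t5: $t6=0&0=0
after add $t5, $t6, 11: $t5=0+11=11
after sub $t5, $t5, $t6: $t5=11-0=11
after sub $t5, $t5, 17: $t5=11-17=-6
after sub $t5, $t5, $t6: $t5=(-6)-0=-6
after sub $t5, $t5, $t6: $t5=(-6)-0=-6
halt.

0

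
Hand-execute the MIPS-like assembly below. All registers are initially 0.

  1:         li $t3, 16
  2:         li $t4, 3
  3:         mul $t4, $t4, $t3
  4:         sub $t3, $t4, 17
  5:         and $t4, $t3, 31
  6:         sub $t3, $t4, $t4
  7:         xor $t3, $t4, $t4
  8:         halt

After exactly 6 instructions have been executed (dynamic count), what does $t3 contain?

0

li $t3, 16 → $t3=16
li $t4, 3 → $t4=3
mul $t4, $t4, $t3 → $t4=3*16=48
sub $t3, $t4, 17 → $t3=48-17=31
and $t4, $t3, 31 → $t4=31&31=31
sub $t3, $t4, $t4 → $t3=31-31=0
After step 6: $t3 = 0.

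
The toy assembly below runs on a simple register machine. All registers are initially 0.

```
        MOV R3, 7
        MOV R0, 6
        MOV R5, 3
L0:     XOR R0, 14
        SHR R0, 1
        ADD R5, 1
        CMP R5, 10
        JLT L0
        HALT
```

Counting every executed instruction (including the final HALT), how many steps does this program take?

39

R3=7
R0=6
R5=3
R0=6^14=8
R0=8>>1=4
R5=3+1=4
CMP R5, 10  (cmp 4,10)
JLT L0: taken
R0=4^14=10
R0=10>>1=5
R5=4+1=5
CMP R5, 10  (cmp 5,10)
JLT L0: taken
R0=5^14=11
R0=11>>1=5
R5=5+1=6
CMP R5, 10  (cmp 6,10)
JLT L0: taken
R0=5^14=11
R0=11>>1=5
R5=6+1=7
CMP R5, 10  (cmp 7,10)
JLT L0: taken
R0=5^14=11
R0=11>>1=5
R5=7+1=8
CMP R5, 10  (cmp 8,10)
JLT L0: taken
R0=5^14=11
R0=11>>1=5
R5=8+1=9
CMP R5, 10  (cmp 9,10)
JLT L0: taken
R0=5^14=11
R0=11>>1=5
R5=9+1=10
CMP R5, 10  (cmp 10,10)
JLT L0: not taken
halt.
Total executed instructions: 39.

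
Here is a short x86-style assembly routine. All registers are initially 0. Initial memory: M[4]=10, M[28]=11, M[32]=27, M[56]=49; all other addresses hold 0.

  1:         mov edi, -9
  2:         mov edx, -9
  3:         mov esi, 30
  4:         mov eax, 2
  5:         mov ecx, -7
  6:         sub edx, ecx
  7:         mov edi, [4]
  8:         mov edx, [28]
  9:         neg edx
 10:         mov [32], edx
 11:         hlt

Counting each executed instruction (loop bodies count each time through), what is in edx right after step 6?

edi=-9
edx=-9
esi=30
eax=2
ecx=-7
edx=(-9)-(-7)=-2
After step 6: edx = -2.

-2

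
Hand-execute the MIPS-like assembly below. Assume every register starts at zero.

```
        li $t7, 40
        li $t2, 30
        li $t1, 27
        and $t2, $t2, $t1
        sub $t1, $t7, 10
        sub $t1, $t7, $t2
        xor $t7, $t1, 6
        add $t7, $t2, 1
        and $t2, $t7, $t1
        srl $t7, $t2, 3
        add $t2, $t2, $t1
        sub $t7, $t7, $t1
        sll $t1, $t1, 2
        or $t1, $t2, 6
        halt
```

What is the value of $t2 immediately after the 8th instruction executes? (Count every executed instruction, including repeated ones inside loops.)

$t7=40
$t2=30
$t1=27
$t2=30&27=26
$t1=40-10=30
$t1=40-26=14
$t7=14^6=8
$t7=26+1=27
After step 8: $t2 = 26.

26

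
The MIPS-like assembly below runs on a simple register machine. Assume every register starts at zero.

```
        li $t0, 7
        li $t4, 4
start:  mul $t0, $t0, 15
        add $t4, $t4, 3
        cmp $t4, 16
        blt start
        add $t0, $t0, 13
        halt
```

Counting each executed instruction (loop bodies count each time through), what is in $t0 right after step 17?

$t0=7
$t4=4
$t0=7*15=105
$t4=4+3=7
cmp $t4, 16  (cmp 7,16)
blt start: taken
$t0=105*15=1575
$t4=7+3=10
cmp $t4, 16  (cmp 10,16)
blt start: taken
$t0=1575*15=23625
$t4=10+3=13
cmp $t4, 16  (cmp 13,16)
blt start: taken
$t0=23625*15=354375
$t4=13+3=16
cmp $t4, 16  (cmp 16,16)
After step 17: $t0 = 354375.

354375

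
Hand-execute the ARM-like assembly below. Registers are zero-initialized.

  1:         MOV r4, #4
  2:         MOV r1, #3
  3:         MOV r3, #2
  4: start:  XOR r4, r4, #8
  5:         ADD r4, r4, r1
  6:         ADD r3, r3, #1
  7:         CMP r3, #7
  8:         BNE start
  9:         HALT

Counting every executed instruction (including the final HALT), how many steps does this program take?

MOV r4, #4 → r4=4
MOV r1, #3 → r1=3
MOV r3, #2 → r3=2
XOR r4, r4, #8 → r4=4^8=12
ADD r4, r4, r1 → r4=12+3=15
ADD r3, r3, #1 → r3=2+1=3
CMP r3, #7  (cmp 3,7)
BNE start: taken
XOR r4, r4, #8 → r4=15^8=7
ADD r4, r4, r1 → r4=7+3=10
ADD r3, r3, #1 → r3=3+1=4
CMP r3, #7  (cmp 4,7)
BNE start: taken
XOR r4, r4, #8 → r4=10^8=2
ADD r4, r4, r1 → r4=2+3=5
ADD r3, r3, #1 → r3=4+1=5
CMP r3, #7  (cmp 5,7)
BNE start: taken
XOR r4, r4, #8 → r4=5^8=13
ADD r4, r4, r1 → r4=13+3=16
ADD r3, r3, #1 → r3=5+1=6
CMP r3, #7  (cmp 6,7)
BNE start: taken
XOR r4, r4, #8 → r4=16^8=24
ADD r4, r4, r1 → r4=24+3=27
ADD r3, r3, #1 → r3=6+1=7
CMP r3, #7  (cmp 7,7)
BNE start: not taken
halt.
Total executed instructions: 29.

29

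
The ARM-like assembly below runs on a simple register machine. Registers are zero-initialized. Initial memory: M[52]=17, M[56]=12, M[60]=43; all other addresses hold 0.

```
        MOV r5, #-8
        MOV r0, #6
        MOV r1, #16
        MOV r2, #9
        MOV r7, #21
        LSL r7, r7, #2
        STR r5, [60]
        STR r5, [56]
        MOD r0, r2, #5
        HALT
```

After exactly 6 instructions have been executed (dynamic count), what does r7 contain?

84

MOV r5, #-8 → r5=-8
MOV r0, #6 → r0=6
MOV r1, #16 → r1=16
MOV r2, #9 → r2=9
MOV r7, #21 → r7=21
LSL r7, r7, #2 → r7=21<<2=84
After step 6: r7 = 84.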